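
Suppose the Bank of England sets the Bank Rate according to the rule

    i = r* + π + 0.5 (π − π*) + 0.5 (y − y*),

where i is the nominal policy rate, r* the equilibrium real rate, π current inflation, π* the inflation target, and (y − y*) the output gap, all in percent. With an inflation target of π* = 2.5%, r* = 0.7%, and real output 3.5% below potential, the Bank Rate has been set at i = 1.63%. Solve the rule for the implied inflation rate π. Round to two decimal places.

Output 3.5% below potential → (y − y*) = -3.5.
Collecting π: i = r* + (1 + 0.5) π − 0.5 π* + 0.5 (y − y*)
1.5 π = 1.63 − 0.7 + 0.5 × 2.5 − 0.5 × (-3.5) = 3.93
π = 3.93 / 1.5 = 2.62

2.62%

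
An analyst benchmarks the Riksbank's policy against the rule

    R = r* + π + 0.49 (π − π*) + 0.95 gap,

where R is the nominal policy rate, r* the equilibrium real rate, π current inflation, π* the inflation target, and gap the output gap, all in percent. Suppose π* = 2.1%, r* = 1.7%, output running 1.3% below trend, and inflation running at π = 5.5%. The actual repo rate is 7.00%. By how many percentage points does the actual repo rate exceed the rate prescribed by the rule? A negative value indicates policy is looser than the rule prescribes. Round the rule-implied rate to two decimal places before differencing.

Output 1.3% below potential → gap = -1.3.
R = 1.7 + 5.5 + 0.49 × (5.5 − 2.1) + 0.95 × (-1.3)
   = 1.7 + 5.5 + 1.666 − 1.235 = 7.63
Deviation = 7.00 − 7.63 = -0.63 pp.

-0.63 pp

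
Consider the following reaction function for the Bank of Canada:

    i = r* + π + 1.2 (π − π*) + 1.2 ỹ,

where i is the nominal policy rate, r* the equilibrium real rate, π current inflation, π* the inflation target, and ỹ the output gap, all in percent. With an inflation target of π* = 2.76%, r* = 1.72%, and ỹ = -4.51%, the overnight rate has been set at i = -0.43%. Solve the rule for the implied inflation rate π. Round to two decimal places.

Collecting π: i = r* + (1 + 1.2) π − 1.2 π* + 1.2 ỹ
2.2 π = -0.43 − 1.72 + 1.2 × 2.76 − 1.2 × (-4.51) = 6.574
π = 6.574 / 2.2 = 2.99

2.99%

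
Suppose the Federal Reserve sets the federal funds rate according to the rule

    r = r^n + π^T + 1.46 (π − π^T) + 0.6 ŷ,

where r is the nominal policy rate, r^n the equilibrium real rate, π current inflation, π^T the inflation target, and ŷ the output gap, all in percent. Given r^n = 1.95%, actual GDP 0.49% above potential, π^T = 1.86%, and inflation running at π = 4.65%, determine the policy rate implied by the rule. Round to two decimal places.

8.18%

Output 0.49% above potential → ŷ = 0.49.
r = 1.95 + 1.86 + 1.46 × (4.65 − 1.86) + 0.6 × 0.49
   = 1.95 + 1.86 + 4.0734 + 0.294 = 8.18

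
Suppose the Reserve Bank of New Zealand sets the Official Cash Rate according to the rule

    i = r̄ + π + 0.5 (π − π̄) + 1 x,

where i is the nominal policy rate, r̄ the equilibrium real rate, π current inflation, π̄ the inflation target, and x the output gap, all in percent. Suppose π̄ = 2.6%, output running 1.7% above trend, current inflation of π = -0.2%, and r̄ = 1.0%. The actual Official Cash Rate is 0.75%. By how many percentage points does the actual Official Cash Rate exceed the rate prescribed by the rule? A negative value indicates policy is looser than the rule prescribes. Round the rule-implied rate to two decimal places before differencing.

-0.35 pp

Output 1.7% above potential → x = 1.7.
i = 1.0 + (-0.2) + 0.5 × (-0.2 − 2.6) + 1 × 1.7
   = 1.0 − 0.2 − 1.4 + 1.7 = 1.10
Deviation = 0.75 − 1.10 = -0.35 pp.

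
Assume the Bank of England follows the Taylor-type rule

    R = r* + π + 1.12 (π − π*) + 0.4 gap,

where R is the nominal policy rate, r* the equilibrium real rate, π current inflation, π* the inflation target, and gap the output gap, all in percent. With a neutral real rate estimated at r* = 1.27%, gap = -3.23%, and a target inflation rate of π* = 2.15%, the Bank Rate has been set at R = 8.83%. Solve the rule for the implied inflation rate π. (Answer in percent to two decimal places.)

Collecting π: R = r* + (1 + 1.12) π − 1.12 π* + 0.4 gap
2.12 π = 8.83 − 1.27 + 1.12 × 2.15 − 0.4 × (-3.23) = 11.26
π = 11.26 / 2.12 = 5.31

5.31%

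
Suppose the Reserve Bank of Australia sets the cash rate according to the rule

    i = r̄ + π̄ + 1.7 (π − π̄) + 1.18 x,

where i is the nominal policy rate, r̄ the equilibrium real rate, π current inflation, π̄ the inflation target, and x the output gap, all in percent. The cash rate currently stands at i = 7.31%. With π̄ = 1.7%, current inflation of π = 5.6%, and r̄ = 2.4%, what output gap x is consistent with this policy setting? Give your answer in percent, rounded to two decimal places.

-2.90%

1.18 x = 7.31 − 2.4 − 1.7 − 1.7 × (5.6 − 1.7) = -3.42
x = -3.42 / 1.18 = -2.90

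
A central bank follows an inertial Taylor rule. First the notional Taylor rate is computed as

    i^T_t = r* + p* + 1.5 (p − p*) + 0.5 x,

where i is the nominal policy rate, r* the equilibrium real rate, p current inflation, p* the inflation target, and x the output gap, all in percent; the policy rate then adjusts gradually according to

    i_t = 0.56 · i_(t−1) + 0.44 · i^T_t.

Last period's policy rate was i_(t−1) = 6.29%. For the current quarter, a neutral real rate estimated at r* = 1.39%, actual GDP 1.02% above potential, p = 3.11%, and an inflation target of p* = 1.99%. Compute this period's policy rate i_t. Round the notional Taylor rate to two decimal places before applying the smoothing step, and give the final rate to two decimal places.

5.97%

Output 1.02% above potential → x = 1.02.
i^T_t = 1.39 + 1.99 + 1.5 × (3.11 − 1.99) + 0.5 × 1.02
   = 1.39 + 1.99 + 1.68 + 0.51 = 5.57
i_t = 0.56 × 6.29 + 0.44 × 5.57 = 3.5224 + 2.4508 = 5.97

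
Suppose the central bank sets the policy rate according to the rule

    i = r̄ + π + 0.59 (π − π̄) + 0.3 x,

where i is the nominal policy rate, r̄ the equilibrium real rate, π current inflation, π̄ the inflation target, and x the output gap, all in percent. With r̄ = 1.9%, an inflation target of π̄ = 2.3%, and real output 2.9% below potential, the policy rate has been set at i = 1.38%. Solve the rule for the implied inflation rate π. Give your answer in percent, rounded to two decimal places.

1.07%

Output 2.9% below potential → x = -2.9.
Collecting π: i = r̄ + (1 + 0.59) π − 0.59 π̄ + 0.3 x
1.59 π = 1.38 − 1.9 + 0.59 × 2.3 − 0.3 × (-2.9) = 1.707
π = 1.707 / 1.59 = 1.07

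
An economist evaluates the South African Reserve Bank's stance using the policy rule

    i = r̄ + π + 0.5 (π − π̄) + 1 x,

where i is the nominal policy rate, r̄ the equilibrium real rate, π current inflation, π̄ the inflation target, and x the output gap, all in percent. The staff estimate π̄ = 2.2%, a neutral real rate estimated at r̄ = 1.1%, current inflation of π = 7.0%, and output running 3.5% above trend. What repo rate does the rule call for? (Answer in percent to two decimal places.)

14.00%

Output 3.5% above potential → x = 3.5.
i = 1.1 + 7.0 + 0.5 × (7.0 − 2.2) + 1 × 3.5
   = 1.1 + 7 + 2.4 + 3.5 = 14.00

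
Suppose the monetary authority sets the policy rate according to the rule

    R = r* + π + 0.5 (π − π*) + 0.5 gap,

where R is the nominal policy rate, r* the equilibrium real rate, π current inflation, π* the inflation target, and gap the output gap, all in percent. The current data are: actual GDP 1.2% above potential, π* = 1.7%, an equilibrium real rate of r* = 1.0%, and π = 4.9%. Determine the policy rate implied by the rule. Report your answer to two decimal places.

Output 1.2% above potential → gap = 1.2.
R = 1.0 + 4.9 + 0.5 × (4.9 − 1.7) + 0.5 × 1.2
   = 1.0 + 4.9 + 1.6 + 0.6 = 8.10

8.10%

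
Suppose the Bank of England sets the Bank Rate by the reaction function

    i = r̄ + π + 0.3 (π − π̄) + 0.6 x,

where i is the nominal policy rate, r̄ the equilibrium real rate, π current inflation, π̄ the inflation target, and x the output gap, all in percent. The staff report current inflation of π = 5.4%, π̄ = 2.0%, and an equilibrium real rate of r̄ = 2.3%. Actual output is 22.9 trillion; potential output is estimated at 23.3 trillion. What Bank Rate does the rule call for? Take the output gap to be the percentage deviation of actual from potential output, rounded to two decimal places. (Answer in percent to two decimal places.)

Output gap = 100 × (22.9 − 23.3) / 23.3 = -1.72%.
i = 2.30 + 5.40 + 0.3 × (5.40 − 2.00) + 0.6 × (-1.72)
   = 2.30 + 5.4 + 1.02 − 1.032 = 7.69

7.69%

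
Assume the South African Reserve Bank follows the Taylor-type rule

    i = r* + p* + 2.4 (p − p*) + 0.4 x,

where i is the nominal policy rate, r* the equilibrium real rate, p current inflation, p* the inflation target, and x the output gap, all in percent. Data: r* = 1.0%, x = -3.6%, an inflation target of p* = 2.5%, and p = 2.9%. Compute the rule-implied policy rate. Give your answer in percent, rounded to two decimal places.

i = 1.0 + 2.5 + 2.4 × (2.9 − 2.5) + 0.4 × (-3.6)
   = 1.0 + 2.5 + 0.96 − 1.44 = 3.02

3.02%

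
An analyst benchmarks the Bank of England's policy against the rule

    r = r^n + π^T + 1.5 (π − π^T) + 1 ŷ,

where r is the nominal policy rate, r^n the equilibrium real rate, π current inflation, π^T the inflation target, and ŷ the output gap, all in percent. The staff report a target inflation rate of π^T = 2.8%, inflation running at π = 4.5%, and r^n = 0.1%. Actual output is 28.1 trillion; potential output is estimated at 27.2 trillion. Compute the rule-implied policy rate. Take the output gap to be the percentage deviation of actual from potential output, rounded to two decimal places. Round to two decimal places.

8.76%

Output gap = 100 × (28.1 − 27.2) / 27.2 = 3.31%.
r = 0.10 + 2.80 + 1.5 × (4.50 − 2.80) + 1 × 3.31
   = 0.10 + 2.8 + 2.55 + 3.31 = 8.76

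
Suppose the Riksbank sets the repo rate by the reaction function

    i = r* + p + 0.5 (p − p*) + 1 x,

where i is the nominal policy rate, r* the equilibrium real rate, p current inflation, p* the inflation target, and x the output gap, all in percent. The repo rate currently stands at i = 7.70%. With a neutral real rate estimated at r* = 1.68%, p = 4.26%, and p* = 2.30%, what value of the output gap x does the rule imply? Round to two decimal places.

0.78%

1 x = 7.70 − 1.68 − 4.26 − 0.5 × (4.26 − 2.30) = 0.78
x = 0.78 / 1 = 0.78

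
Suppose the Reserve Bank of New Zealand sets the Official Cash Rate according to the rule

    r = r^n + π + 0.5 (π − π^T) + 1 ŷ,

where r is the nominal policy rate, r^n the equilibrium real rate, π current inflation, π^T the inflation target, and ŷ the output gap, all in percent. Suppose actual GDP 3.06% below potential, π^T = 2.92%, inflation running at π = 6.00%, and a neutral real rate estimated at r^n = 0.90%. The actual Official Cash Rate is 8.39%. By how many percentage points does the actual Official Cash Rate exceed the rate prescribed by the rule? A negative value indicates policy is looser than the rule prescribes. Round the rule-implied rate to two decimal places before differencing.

3.01 pp

Output 3.06% below potential → ŷ = -3.06.
r = 0.90 + 6.00 + 0.5 × (6.00 − 2.92) + 1 × (-3.06)
   = 0.90 + 6 + 1.54 − 3.06 = 5.38
Deviation = 8.39 − 5.38 = 3.01 pp.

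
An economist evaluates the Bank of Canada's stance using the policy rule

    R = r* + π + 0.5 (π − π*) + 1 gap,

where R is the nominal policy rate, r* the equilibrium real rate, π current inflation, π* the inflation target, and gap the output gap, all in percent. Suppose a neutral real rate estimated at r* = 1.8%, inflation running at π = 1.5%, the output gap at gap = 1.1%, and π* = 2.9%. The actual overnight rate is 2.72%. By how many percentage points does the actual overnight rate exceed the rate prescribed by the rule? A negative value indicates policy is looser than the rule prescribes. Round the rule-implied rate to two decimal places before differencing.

R = 1.8 + 1.5 + 0.5 × (1.5 − 2.9) + 1 × 1.1
   = 1.8 + 1.5 − 0.7 + 1.1 = 3.70
Deviation = 2.72 − 3.70 = -0.98 pp.

-0.98 pp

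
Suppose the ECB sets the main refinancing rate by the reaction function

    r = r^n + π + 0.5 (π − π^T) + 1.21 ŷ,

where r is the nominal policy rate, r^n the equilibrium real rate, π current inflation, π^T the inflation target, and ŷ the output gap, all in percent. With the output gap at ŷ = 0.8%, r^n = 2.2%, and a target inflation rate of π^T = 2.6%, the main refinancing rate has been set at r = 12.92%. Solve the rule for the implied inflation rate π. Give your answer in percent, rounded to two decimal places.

Collecting π: r = r^n + (1 + 0.5) π − 0.5 π^T + 1.21 ŷ
1.5 π = 12.92 − 2.2 + 0.5 × 2.6 − 1.21 × 0.8 = 11.052
π = 11.052 / 1.5 = 7.37

7.37%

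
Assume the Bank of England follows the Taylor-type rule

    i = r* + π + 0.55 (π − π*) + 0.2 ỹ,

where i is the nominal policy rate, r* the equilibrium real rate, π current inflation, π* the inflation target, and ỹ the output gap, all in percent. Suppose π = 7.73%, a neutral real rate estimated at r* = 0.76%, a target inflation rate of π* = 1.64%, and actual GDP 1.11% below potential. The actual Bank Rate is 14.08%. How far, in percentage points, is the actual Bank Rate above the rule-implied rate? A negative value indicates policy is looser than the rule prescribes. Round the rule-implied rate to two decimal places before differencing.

Output 1.11% below potential → ỹ = -1.11.
i = 0.76 + 7.73 + 0.55 × (7.73 − 1.64) + 0.2 × (-1.11)
   = 0.76 + 7.73 + 3.3495 − 0.222 = 11.62
Deviation = 14.08 − 11.62 = 2.46 pp.

2.46 pp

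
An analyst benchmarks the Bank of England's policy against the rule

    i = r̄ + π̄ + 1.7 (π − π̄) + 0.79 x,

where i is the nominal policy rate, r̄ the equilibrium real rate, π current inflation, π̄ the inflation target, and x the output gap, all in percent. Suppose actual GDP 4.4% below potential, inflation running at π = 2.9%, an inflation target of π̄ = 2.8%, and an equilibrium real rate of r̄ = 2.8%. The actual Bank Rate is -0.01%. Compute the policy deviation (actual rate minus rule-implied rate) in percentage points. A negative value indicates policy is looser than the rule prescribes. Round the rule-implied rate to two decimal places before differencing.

Output 4.4% below potential → x = -4.4.
i = 2.8 + 2.8 + 1.7 × (2.9 − 2.8) + 0.79 × (-4.4)
   = 2.8 + 2.8 + 0.17 − 3.476 = 2.29
Deviation = -0.01 − 2.29 = -2.30 pp.

-2.30 pp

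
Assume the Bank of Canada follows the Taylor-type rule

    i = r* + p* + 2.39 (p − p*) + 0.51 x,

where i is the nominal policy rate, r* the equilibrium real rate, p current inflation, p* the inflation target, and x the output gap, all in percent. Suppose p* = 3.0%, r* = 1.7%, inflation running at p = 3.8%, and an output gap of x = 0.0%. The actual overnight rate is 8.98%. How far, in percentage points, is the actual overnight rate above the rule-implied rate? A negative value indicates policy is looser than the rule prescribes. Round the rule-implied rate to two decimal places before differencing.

i = 1.7 + 3.0 + 2.39 × (3.8 − 3.0) + 0.51 × 0.0
   = 1.7 + 3 + 1.912 + 0 = 6.61
Deviation = 8.98 − 6.61 = 2.37 pp.

2.37 pp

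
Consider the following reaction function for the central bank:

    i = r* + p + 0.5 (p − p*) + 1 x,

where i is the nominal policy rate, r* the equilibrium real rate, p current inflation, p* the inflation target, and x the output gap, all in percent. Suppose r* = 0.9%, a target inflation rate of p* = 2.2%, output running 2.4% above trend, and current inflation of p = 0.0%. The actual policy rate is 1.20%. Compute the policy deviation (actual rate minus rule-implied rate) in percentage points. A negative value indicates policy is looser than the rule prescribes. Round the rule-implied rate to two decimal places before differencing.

-1.00 pp

Output 2.4% above potential → x = 2.4.
i = 0.9 + 0.0 + 0.5 × (0.0 − 2.2) + 1 × 2.4
   = 0.9 + 0 − 1.1 + 2.4 = 2.20
Deviation = 1.20 − 2.20 = -1.00 pp.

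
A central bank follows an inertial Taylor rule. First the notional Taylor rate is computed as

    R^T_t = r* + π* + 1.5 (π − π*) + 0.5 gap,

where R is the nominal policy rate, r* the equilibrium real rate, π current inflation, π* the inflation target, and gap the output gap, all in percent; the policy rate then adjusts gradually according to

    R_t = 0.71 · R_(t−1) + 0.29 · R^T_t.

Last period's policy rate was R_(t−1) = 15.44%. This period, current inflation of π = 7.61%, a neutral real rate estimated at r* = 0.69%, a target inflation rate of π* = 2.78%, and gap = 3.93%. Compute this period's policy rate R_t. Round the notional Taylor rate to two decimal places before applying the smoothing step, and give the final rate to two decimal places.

14.64%

R^T_t = 0.69 + 2.78 + 1.5 × (7.61 − 2.78) + 0.5 × 3.93
   = 0.69 + 2.78 + 7.245 + 1.965 = 12.68
R_t = 0.71 × 15.44 + 0.29 × 12.68 = 10.9624 + 3.6772 = 14.64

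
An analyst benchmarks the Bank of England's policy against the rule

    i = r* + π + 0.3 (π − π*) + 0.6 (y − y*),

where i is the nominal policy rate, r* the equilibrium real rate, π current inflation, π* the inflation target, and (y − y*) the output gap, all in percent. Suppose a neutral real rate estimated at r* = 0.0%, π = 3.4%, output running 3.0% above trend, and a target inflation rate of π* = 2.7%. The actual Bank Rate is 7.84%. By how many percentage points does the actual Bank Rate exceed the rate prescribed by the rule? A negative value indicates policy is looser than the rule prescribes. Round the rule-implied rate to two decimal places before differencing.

Output 3.0% above potential → (y − y*) = 3.0.
i = 0.0 + 3.4 + 0.3 × (3.4 − 2.7) + 0.6 × 3.0
   = 0.0 + 3.4 + 0.21 + 1.8 = 5.41
Deviation = 7.84 − 5.41 = 2.43 pp.

2.43 pp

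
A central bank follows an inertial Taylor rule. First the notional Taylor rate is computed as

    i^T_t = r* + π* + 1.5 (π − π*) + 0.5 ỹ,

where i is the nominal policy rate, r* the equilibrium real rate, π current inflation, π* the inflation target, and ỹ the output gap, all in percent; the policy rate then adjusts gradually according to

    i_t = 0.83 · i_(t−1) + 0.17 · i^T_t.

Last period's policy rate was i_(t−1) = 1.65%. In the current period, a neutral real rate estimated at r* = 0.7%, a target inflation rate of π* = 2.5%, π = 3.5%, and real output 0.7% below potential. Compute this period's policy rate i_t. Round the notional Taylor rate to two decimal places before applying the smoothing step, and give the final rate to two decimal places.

Output 0.7% below potential → ỹ = -0.7.
i^T_t = 0.7 + 2.5 + 1.5 × (3.5 − 2.5) + 0.5 × (-0.7)
   = 0.7 + 2.5 + 1.5 − 0.35 = 4.35
i_t = 0.83 × 1.65 + 0.17 × 4.35 = 1.3695 + 0.7395 = 2.11

2.11%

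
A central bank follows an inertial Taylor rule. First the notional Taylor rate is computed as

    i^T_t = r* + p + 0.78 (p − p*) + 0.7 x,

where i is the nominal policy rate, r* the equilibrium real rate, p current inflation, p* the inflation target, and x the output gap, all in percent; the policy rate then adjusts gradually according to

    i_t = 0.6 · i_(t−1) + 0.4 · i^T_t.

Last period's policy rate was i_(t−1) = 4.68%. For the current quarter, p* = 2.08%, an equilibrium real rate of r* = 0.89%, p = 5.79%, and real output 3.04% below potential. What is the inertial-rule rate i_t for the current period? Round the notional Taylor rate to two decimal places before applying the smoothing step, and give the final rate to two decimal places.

5.79%

Output 3.04% below potential → x = -3.04.
i^T_t = 0.89 + 5.79 + 0.78 × (5.79 − 2.08) + 0.7 × (-3.04)
   = 0.89 + 5.79 + 2.8938 − 2.128 = 7.45
i_t = 0.6 × 4.68 + 0.4 × 7.45 = 2.808 + 2.98 = 5.79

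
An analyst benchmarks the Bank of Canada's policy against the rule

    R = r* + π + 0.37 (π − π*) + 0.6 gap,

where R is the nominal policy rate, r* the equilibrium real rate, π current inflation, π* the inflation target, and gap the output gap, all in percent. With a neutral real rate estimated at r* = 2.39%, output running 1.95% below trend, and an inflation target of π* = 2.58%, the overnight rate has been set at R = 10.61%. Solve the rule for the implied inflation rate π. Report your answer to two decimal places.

7.55%

Output 1.95% below potential → gap = -1.95.
Collecting π: R = r* + (1 + 0.37) π − 0.37 π* + 0.6 gap
1.37 π = 10.61 − 2.39 + 0.37 × 2.58 − 0.6 × (-1.95) = 10.3446
π = 10.3446 / 1.37 = 7.55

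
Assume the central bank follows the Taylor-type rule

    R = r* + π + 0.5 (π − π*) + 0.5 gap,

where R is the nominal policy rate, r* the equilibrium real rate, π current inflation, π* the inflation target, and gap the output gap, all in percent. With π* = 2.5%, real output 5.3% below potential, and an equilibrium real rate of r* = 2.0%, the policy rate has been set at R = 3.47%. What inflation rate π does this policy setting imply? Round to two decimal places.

3.58%

Output 5.3% below potential → gap = -5.3.
Collecting π: R = r* + (1 + 0.5) π − 0.5 π* + 0.5 gap
1.5 π = 3.47 − 2.0 + 0.5 × 2.5 − 0.5 × (-5.3) = 5.37
π = 5.37 / 1.5 = 3.58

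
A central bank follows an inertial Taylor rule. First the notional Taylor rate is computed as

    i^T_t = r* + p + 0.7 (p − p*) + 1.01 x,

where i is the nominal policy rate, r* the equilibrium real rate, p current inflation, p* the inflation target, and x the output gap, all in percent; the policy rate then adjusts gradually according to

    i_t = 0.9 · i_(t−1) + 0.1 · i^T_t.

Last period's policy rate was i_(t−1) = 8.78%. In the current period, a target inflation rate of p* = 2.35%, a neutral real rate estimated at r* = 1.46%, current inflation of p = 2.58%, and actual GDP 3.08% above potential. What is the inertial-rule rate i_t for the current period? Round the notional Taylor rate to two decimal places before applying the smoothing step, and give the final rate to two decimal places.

8.63%

Output 3.08% above potential → x = 3.08.
i^T_t = 1.46 + 2.58 + 0.7 × (2.58 − 2.35) + 1.01 × 3.08
   = 1.46 + 2.58 + 0.161 + 3.1108 = 7.31
i_t = 0.9 × 8.78 + 0.1 × 7.31 = 7.902 + 0.731 = 8.63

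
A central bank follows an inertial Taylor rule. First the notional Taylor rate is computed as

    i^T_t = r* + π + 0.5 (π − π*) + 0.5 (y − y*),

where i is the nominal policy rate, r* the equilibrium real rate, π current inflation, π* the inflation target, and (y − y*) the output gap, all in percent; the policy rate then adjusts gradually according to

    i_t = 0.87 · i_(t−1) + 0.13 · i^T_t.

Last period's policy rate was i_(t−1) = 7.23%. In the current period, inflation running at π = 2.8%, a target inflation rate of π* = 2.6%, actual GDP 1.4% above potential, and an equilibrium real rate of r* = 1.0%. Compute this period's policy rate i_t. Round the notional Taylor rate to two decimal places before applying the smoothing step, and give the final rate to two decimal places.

6.89%

Output 1.4% above potential → (y − y*) = 1.4.
i^T_t = 1.0 + 2.8 + 0.5 × (2.8 − 2.6) + 0.5 × 1.4
   = 1.0 + 2.8 + 0.1 + 0.7 = 4.60
i_t = 0.87 × 7.23 + 0.13 × 4.60 = 6.2901 + 0.598 = 6.89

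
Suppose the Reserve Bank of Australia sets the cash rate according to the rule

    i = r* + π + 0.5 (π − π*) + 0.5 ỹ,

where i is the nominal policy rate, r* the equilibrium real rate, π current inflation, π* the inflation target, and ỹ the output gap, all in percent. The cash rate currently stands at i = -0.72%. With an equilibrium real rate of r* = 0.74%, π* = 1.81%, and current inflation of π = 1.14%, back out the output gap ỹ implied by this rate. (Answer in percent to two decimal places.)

0.5 ỹ = -0.72 − 0.74 − 1.14 − 0.5 × (1.14 − 1.81) = -2.265
ỹ = -2.265 / 0.5 = -4.53

-4.53%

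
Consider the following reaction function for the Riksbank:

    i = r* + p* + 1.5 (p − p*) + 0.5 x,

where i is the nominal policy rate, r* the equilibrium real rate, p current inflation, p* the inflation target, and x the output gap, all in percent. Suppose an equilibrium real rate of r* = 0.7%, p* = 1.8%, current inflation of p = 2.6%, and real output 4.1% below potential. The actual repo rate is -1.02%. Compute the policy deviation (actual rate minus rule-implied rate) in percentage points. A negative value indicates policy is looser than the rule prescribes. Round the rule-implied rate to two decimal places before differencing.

Output 4.1% below potential → x = -4.1.
i = 0.7 + 1.8 + 1.5 × (2.6 − 1.8) + 0.5 × (-4.1)
   = 0.7 + 1.8 + 1.2 − 2.05 = 1.65
Deviation = -1.02 − 1.65 = -2.67 pp.

-2.67 pp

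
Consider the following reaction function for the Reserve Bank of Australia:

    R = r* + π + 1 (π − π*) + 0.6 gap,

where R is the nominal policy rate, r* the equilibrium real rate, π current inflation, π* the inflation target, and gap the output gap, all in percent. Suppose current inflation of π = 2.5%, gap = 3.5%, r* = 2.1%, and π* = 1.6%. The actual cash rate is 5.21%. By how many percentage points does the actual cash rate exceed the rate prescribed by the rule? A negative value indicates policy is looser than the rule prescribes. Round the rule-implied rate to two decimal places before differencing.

R = 2.1 + 2.5 + 1 × (2.5 − 1.6) + 0.6 × 3.5
   = 2.1 + 2.5 + 0.9 + 2.1 = 7.60
Deviation = 5.21 − 7.60 = -2.39 pp.

-2.39 pp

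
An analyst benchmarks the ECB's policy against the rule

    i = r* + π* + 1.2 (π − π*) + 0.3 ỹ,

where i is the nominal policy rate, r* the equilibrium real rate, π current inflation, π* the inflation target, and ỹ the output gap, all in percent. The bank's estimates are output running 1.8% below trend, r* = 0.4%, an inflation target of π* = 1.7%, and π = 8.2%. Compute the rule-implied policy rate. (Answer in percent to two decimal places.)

Output 1.8% below potential → ỹ = -1.8.
i = 0.4 + 1.7 + 1.2 × (8.2 − 1.7) + 0.3 × (-1.8)
   = 0.4 + 1.7 + 7.8 − 0.54 = 9.36

9.36%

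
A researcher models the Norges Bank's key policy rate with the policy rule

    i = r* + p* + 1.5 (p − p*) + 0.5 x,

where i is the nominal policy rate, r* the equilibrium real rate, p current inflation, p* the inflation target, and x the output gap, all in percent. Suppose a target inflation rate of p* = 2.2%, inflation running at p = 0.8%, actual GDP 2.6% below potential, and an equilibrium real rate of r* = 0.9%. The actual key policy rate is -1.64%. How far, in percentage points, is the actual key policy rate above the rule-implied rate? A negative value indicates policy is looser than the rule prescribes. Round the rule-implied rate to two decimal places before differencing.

Output 2.6% below potential → x = -2.6.
i = 0.9 + 2.2 + 1.5 × (0.8 − 2.2) + 0.5 × (-2.6)
   = 0.9 + 2.2 − 2.1 − 1.3 = -0.30
Deviation = -1.64 − (-0.30) = -1.34 pp.

-1.34 pp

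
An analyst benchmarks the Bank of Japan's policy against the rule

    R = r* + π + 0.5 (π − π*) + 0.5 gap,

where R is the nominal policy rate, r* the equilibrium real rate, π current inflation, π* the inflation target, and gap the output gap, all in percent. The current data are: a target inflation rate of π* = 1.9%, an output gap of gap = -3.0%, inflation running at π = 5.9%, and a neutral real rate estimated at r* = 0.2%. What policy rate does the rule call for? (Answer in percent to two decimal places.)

6.60%

R = 0.2 + 5.9 + 0.5 × (5.9 − 1.9) + 0.5 × (-3.0)
   = 0.2 + 5.9 + 2 − 1.5 = 6.60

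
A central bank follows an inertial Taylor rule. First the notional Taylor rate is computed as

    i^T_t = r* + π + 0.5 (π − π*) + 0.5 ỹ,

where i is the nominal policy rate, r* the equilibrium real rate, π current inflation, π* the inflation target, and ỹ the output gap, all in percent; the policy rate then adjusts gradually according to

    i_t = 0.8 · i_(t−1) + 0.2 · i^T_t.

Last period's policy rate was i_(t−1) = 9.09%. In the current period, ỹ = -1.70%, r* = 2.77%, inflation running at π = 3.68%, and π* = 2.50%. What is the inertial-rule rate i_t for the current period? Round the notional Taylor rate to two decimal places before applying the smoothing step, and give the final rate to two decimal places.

i^T_t = 2.77 + 3.68 + 0.5 × (3.68 − 2.50) + 0.5 × (-1.70)
   = 2.77 + 3.68 + 0.59 − 0.85 = 6.19
i_t = 0.8 × 9.09 + 0.2 × 6.19 = 7.272 + 1.238 = 8.51

8.51%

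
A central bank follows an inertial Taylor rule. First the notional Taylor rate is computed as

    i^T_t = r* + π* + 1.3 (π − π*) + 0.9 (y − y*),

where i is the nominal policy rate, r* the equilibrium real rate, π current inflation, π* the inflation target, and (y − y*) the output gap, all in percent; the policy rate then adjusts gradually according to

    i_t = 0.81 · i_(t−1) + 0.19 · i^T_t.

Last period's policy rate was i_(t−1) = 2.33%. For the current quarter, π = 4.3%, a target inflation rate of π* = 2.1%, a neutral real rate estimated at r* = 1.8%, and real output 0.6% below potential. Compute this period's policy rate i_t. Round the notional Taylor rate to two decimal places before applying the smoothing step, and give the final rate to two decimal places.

Output 0.6% below potential → (y − y*) = -0.6.
i^T_t = 1.8 + 2.1 + 1.3 × (4.3 − 2.1) + 0.9 × (-0.6)
   = 1.8 + 2.1 + 2.86 − 0.54 = 6.22
i_t = 0.81 × 2.33 + 0.19 × 6.22 = 1.8873 + 1.1818 = 3.07

3.07%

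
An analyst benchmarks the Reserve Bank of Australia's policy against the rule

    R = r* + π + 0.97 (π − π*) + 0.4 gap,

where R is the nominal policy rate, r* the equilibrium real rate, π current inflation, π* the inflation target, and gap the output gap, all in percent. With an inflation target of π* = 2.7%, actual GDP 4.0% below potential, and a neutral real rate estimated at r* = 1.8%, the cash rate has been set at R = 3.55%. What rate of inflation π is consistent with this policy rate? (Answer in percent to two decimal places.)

3.03%

Output 4.0% below potential → gap = -4.0.
Collecting π: R = r* + (1 + 0.97) π − 0.97 π* + 0.4 gap
1.97 π = 3.55 − 1.8 + 0.97 × 2.7 − 0.4 × (-4.0) = 5.969
π = 5.969 / 1.97 = 3.03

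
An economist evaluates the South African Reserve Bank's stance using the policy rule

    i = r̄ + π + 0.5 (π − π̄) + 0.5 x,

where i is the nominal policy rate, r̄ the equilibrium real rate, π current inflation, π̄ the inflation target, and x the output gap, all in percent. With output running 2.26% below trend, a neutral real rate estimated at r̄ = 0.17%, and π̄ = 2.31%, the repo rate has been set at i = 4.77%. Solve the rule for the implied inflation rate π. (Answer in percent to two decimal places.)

Output 2.26% below potential → x = -2.26.
Collecting π: i = r̄ + (1 + 0.5) π − 0.5 π̄ + 0.5 x
1.5 π = 4.77 − 0.17 + 0.5 × 2.31 − 0.5 × (-2.26) = 6.885
π = 6.885 / 1.5 = 4.59

4.59%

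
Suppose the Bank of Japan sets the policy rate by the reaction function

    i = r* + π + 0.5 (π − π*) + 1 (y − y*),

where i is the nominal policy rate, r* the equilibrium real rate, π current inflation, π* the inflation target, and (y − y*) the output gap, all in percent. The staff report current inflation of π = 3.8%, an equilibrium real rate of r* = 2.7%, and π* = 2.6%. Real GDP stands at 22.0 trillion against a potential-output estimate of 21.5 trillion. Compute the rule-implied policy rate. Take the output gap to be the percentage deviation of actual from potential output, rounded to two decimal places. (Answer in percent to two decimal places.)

Output gap = 100 × (22.0 − 21.5) / 21.5 = 2.33%.
i = 2.70 + 3.80 + 0.5 × (3.80 − 2.60) + 1 × 2.33
   = 2.70 + 3.8 + 0.6 + 2.33 = 9.43

9.43%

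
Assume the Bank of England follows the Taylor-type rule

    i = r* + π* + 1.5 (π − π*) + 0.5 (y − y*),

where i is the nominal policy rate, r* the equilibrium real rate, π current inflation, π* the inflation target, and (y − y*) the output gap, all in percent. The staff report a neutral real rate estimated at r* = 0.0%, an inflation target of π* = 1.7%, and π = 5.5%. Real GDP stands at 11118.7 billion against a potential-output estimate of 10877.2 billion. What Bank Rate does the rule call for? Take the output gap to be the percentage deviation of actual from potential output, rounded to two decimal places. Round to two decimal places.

8.51%

Output gap = 100 × (11118.7 − 10877.2) / 10877.2 = 2.22%.
i = 0.00 + 1.70 + 1.5 × (5.50 − 1.70) + 0.5 × 2.22
   = 0.00 + 1.7 + 5.7 + 1.11 = 8.51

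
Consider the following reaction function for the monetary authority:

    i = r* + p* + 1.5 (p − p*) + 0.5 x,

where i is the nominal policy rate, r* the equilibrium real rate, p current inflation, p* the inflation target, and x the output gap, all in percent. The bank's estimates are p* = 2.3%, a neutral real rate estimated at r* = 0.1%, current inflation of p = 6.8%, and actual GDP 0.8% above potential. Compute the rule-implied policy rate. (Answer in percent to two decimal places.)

Output 0.8% above potential → x = 0.8.
i = 0.1 + 2.3 + 1.5 × (6.8 − 2.3) + 0.5 × 0.8
   = 0.1 + 2.3 + 6.75 + 0.4 = 9.55

9.55%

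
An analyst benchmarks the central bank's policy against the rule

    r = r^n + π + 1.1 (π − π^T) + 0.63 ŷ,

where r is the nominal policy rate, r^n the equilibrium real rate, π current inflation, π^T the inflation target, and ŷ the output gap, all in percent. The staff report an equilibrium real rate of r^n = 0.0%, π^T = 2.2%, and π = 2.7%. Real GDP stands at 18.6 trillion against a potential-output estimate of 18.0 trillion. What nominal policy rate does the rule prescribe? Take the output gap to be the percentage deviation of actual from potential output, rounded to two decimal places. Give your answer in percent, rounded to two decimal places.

Output gap = 100 × (18.6 − 18.0) / 18.0 = 3.33%.
r = 0.00 + 2.70 + 1.1 × (2.70 − 2.20) + 0.63 × 3.33
   = 0.00 + 2.7 + 0.55 + 2.0979 = 5.35

5.35%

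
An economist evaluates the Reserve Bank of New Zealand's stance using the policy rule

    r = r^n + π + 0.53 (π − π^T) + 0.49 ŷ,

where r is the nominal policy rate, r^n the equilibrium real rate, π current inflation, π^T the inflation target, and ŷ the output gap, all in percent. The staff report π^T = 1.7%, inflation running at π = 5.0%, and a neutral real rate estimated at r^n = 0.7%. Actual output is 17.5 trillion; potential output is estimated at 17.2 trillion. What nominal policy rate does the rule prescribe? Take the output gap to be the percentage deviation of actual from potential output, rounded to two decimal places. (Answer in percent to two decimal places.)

8.30%

Output gap = 100 × (17.5 − 17.2) / 17.2 = 1.74%.
r = 0.70 + 5.00 + 0.53 × (5.00 − 1.70) + 0.49 × 1.74
   = 0.70 + 5 + 1.749 + 0.8526 = 8.30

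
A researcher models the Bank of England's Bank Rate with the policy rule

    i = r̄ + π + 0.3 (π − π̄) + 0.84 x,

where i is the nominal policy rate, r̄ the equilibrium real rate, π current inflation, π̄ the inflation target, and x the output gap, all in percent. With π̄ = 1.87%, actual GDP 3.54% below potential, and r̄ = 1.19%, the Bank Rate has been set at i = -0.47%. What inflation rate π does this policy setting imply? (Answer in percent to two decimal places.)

Output 3.54% below potential → x = -3.54.
Collecting π: i = r̄ + (1 + 0.3) π − 0.3 π̄ + 0.84 x
1.3 π = -0.47 − 1.19 + 0.3 × 1.87 − 0.84 × (-3.54) = 1.8746
π = 1.8746 / 1.3 = 1.44

1.44%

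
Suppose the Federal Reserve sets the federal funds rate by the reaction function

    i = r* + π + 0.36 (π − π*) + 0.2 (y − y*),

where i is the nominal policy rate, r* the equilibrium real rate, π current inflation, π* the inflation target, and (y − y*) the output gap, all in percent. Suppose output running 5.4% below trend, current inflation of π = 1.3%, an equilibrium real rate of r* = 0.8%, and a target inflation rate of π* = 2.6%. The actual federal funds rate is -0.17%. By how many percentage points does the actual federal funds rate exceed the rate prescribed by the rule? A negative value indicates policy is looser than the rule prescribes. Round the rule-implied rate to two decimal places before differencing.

Output 5.4% below potential → (y − y*) = -5.4.
i = 0.8 + 1.3 + 0.36 × (1.3 − 2.6) + 0.2 × (-5.4)
   = 0.8 + 1.3 − 0.468 − 1.08 = 0.55
Deviation = -0.17 − 0.55 = -0.72 pp.

-0.72 pp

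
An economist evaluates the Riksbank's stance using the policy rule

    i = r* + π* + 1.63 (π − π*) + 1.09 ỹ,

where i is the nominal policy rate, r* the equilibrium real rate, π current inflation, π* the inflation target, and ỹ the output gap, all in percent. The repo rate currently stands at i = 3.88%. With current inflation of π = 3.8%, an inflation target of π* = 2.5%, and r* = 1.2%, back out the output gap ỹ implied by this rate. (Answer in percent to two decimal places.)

-1.78%

1.09 ỹ = 3.88 − 1.2 − 2.5 − 1.63 × (3.8 − 2.5) = -1.939
ỹ = -1.939 / 1.09 = -1.78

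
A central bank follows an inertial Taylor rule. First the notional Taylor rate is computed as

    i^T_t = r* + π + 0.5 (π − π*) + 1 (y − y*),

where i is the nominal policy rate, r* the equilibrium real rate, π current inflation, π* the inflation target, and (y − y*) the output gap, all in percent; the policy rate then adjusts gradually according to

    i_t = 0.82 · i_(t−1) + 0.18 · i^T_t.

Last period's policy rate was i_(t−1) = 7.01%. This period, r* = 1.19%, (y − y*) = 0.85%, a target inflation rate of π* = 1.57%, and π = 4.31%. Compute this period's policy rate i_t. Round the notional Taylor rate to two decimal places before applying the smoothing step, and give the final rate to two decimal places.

7.14%

i^T_t = 1.19 + 4.31 + 0.5 × (4.31 − 1.57) + 1 × 0.85
   = 1.19 + 4.31 + 1.37 + 0.85 = 7.72
i_t = 0.82 × 7.01 + 0.18 × 7.72 = 5.7482 + 1.3896 = 7.14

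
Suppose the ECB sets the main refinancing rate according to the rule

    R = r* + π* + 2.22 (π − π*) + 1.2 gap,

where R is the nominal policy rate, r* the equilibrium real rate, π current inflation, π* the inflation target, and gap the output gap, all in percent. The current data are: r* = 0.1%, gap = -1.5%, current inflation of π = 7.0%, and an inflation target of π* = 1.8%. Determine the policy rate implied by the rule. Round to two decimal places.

11.64%

R = 0.1 + 1.8 + 2.22 × (7.0 − 1.8) + 1.2 × (-1.5)
   = 0.1 + 1.8 + 11.544 − 1.8 = 11.64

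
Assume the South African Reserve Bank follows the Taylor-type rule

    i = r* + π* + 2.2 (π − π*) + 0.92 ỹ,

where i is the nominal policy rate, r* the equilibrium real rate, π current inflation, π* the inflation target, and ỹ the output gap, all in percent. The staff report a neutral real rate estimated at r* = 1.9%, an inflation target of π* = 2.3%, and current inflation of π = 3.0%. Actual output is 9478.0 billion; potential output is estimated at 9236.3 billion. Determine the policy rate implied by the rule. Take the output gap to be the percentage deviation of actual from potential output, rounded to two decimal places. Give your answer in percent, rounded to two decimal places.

8.15%

Output gap = 100 × (9478.0 − 9236.3) / 9236.3 = 2.62%.
i = 1.90 + 2.30 + 2.2 × (3.00 − 2.30) + 0.92 × 2.62
   = 1.90 + 2.3 + 1.54 + 2.4104 = 8.15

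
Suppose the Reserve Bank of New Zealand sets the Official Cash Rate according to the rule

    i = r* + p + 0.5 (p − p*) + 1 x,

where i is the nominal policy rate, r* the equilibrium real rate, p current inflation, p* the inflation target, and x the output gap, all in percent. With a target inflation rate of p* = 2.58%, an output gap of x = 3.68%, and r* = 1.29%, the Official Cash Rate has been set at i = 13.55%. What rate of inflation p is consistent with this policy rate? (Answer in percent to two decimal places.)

Collecting p: i = r* + (1 + 0.5) p − 0.5 p* + 1 x
1.5 p = 13.55 − 1.29 + 0.5 × 2.58 − 1 × 3.68 = 9.87
p = 9.87 / 1.5 = 6.58

6.58%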